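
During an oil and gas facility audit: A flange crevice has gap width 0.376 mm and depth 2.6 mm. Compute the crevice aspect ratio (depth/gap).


Aspect ratio = depth / gap
Ratio = 2.6 / 0.376 = 6.9

6.9


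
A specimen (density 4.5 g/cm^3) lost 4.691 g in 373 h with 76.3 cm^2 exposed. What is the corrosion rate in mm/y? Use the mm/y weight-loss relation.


Apply the mm/y weight-loss relation: CR = 87600 * W / (D * A * T)
Numerator: 87600 * 4.691 = 410931.6
Denominator: 4.5 * 76.3 * 373 = 128069.55
CR = 410931.6 / 128069.55 = 3.20866 mm/y

3.20866 mm/y


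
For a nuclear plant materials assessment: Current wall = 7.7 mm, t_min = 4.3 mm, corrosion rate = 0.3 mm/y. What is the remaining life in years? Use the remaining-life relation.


Apply the remaining-life relation: RL = (t_current − t_min) / CR
RL = (7.7 − 4.3) / 0.3 = 3.4 / 0.3 = 11.3 years

11.3 years


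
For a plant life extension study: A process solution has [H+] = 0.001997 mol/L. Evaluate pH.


pH = −log10[H+]
pH = −log10(0.001997) = 2.7

2.7


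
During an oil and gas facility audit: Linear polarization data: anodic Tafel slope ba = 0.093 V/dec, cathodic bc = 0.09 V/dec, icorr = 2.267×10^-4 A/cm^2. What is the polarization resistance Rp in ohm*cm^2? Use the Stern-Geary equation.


Apply the Stern-Geary equation: Rp = ba*bc / (2.303*icorr*(ba+bc))
ba*bc = 0.093*0.09 = 0.00837
ba+bc = 0.183; 2.303*icorr*(ba+bc) = 2.303*2.267×10^-4*0.183 = 9.5542488×10^-5
Rp = 0.00837 / 9.5542488×10^-5 = 87.61 ohm*cm^2

87.61 ohm*cm^2


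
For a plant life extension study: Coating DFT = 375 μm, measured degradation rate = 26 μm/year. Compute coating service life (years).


Service life = thickness / degradation rate
Life = 375 / 26 = 14.4 years

14.4 years


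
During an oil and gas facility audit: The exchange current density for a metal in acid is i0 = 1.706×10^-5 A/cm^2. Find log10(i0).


i0 = 1.706×10^-5 A/cm^2
log10(i0) = -4.768

-4.768


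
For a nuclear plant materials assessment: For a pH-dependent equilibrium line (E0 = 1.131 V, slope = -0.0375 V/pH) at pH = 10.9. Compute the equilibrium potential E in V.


Apply the Pourbaix line equation: E = E0 + slope*pH
E = 1.131 + (-0.0375)*10.9 = 1.131 + (-0.40875) = 0.72225 V
Rounded to 3 decimal places: E = 0.722 V

0.722 V


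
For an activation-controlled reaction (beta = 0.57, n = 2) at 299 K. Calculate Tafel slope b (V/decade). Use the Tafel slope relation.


Apply the Tafel slope relation: b = 2.303*R*T/(beta*n*F)
Numerator: 2.303 * 8.314 * 299 = 5725.0
Denominator: 0.57 * 2 * 96485 = 109992.9
b = 5725.0 / 109992.9 = 0.052 V/decade

0.052 V/decade


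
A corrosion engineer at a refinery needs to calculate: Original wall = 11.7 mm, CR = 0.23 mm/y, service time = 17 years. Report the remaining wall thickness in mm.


Remaining wall = original − CR × time
t = 11.7 − 0.23*17 = 11.7 − 3.91 = 7.79 mm

7.79 mm


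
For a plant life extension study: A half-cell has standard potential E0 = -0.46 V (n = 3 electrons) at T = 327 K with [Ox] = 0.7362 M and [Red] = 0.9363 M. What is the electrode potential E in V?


Apply the Nernst equation: E = E0 + (RT/nF)*ln([Ox]/[Red])
Step 1: RT/nF = 8.314*327/(3*96485) = 0.0093924 V
Step 2: [Ox]/[Red] = 0.7362/0.9363 = 0.786286
Step 3: ln(0.786286) = -0.240435
Step 4: correction = 0.0093924 * -0.240435 = -0.0023 V
E = -0.46 + -0.0023 = -0.4623 V

-0.4623 V


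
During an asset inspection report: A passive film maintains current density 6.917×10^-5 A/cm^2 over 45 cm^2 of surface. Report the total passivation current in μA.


I = i_pass * A, then convert A → μA (×10^6)
I = 6.917×10^-5 * 45 * 10^6 = 3112.65 μA

3112.65 μA


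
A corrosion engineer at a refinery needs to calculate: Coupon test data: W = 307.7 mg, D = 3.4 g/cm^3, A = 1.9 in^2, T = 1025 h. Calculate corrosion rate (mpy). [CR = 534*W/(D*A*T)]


Apply the mpy weight-loss relation: CR = 534 * W / (D * A * T)
Numerator: 534 * 307.7 = 164311.8
Denominator: 3.4 * 1.9 * 1025 = 6621.5
CR = 164311.8 / 6621.5 = 24.81489 mpy

24.81489 mpy


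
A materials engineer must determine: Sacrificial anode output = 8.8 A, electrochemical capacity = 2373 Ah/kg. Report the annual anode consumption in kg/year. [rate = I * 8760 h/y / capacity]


Annual consumption = current * hours per year / capacity
Rate = 8.8 * 8760 / 2373 = 32.5 kg/year

32.5 kg/year


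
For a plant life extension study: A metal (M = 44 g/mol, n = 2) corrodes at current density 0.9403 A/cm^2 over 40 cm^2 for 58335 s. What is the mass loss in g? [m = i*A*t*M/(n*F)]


Apply Faraday's law: m = i*A*t*M / (n*F)
Total charge passed Q = i*A*t = 0.9403*40*58335 = 2194096.02 C
m = Q*M/(n*F) = 2194096.02*44/(2*96485) = 500.286 g

500.286 g


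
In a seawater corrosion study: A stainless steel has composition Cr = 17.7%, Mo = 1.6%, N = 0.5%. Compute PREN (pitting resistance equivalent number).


Apply the PREN formula: PREN = Cr + 3.3*Mo + 16*N
PREN = 17.7 + 3.3*1.6 + 16*0.5
PREN = 17.7 + 5.28 + 8.0 = 30.98

30.98


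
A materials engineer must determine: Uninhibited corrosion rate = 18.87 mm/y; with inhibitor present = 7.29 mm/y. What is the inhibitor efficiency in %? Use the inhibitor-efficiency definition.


Apply the inhibitor-efficiency definition: IE = (CR_blank − CR_inh)/CR_blank × 100
IE = (18.87 − 7.29) / 18.87 × 100
IE = 11.58 / 18.87 × 100 = 61.4 %

61.4 %


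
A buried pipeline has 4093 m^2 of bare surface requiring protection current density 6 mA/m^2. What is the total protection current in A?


I = area * current density, then convert mA → A (÷1000)
I = 4093 * 6 / 1000 = 24.56 A

24.56 A


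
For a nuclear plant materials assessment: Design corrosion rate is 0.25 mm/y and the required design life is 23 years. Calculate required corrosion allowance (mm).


Corrosion allowance = CR × design life
CA = 0.25 * 23 = 5.75 mm

5.75 mm


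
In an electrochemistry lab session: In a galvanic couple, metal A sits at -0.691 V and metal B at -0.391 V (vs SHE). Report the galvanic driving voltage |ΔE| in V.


Driving voltage is the absolute potential difference.
|ΔE| = |-0.691 − (-0.391)| = 0.3 V

0.3 V


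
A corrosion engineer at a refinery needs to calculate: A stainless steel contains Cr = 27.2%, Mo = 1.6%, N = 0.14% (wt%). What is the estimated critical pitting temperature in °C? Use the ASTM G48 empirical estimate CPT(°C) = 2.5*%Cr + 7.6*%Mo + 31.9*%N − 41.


Apply the ASTM G48 empirical CPT estimate: CPT(°C) = 2.5*%Cr + 7.6*%Mo + 31.9*%N − 41
2.5*27.2 = 68; 7.6*1.6 = 12.16; 31.9*0.14 = 4.466
CPT = 68 + 12.16 + 4.466 − 41 = 43.626 °C
Rounded to 0.1 °C: CPT ≈ 43.6 °C

43.6 °C


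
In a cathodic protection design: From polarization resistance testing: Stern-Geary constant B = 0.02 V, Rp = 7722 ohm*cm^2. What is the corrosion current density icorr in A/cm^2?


Apply the Stern-Geary relation: icorr = B / Rp
icorr = 0.02 / 7722 = 2.59×10^-6 A/cm^2

2.59×10^-6 A/cm^2


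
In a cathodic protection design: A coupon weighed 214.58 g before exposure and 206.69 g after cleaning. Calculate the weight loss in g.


Weight loss = initial − final
WL = 214.58 − 206.69 = 7.89 g

7.89 g


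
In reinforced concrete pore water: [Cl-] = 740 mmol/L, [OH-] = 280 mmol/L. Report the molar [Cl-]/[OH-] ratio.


Threshold parameter = [Cl-] / [OH-] (molar basis; both in mmol/L, so units cancel)
Ratio = 740 / 280 = 2.64

2.64


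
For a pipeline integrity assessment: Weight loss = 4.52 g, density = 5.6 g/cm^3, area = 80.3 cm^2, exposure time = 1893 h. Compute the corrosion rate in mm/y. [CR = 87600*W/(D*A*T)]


Apply the mm/y weight-loss relation: CR = 87600 * W / (D * A * T)
Numerator: 87600 * 4.52 = 395952.0
Denominator: 5.6 * 80.3 * 1893 = 851244.24
CR = 395952.0 / 851244.24 = 0.465145 mm/y

0.465145 mm/y


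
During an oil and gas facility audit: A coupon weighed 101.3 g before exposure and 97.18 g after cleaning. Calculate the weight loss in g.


Weight loss = initial − final
WL = 101.3 − 97.18 = 4.12 g

4.12 g


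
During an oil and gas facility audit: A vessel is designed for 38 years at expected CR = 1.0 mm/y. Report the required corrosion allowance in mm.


Corrosion allowance = CR × design life
CA = 1.0 * 38 = 38.0 mm

38.0 mm


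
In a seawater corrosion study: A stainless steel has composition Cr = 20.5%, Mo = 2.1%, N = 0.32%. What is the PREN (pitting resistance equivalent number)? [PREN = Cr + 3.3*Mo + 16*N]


Apply the PREN formula: PREN = Cr + 3.3*Mo + 16*N
PREN = 20.5 + 3.3*2.1 + 16*0.32
PREN = 20.5 + 6.93 + 5.12 = 32.55

32.55


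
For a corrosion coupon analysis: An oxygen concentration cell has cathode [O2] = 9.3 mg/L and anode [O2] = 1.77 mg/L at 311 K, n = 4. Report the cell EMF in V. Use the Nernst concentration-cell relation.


Apply the Nernst concentration-cell relation: E = (RT/nF)*ln(C_cathode/C_anode)
RT/nF = 8.314*311/(4*96485) = 0.00669963 V
ln(9.3/1.77) = 1.65903
E = 0.00669963 * 1.65903 = 0.01111 V

0.01111 V


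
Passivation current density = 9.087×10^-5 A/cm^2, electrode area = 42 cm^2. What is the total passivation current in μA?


I = i_pass * A, then convert A → μA (×10^6)
I = 9.087×10^-5 * 42 * 10^6 = 3816.54 μA

3816.54 μA


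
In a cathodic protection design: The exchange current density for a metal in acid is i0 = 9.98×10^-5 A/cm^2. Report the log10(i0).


i0 = 9.98×10^-5 A/cm^2
log10(i0) = -4.001

-4.001


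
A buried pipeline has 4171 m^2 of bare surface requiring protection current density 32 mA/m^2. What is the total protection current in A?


I = area * current density, then convert mA → A (÷1000)
I = 4171 * 32 / 1000 = 133.47 A

133.47 A


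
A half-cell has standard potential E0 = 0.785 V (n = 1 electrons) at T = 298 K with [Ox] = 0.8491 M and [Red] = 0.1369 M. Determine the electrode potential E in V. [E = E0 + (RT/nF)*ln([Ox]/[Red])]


Apply the Nernst equation: E = E0 + (RT/nF)*ln([Ox]/[Red])
Step 1: RT/nF = 8.314*298/(1*96485) = 0.02567831 V
Step 2: [Ox]/[Red] = 0.8491/0.1369 = 6.202337
Step 3: ln(6.202337) = 1.824926
Step 4: correction = 0.02567831 * 1.824926 = 0.047 V
E = 0.785 + 0.047 = 0.832 V

0.832 V


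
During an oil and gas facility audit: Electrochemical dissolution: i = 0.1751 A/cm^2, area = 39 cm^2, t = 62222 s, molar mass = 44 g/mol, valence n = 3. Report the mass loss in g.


Apply Faraday's law: m = i*A*t*M / (n*F)
Total charge passed Q = i*A*t = 0.1751*39*62222 = 424907.8158 C
m = Q*M/(n*F) = 424907.8158*44/(3*96485) = 64.59 g

64.59 g


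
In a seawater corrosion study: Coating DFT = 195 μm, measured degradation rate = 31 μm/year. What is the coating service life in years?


Service life = thickness / degradation rate
Life = 195 / 31 = 6.3 years

6.3 years


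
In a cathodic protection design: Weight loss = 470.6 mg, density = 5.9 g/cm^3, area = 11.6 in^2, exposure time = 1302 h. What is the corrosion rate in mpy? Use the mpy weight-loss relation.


Apply the mpy weight-loss relation: CR = 534 * W / (D * A * T)
Numerator: 534 * 470.6 = 251300.4
Denominator: 5.9 * 11.6 * 1302 = 89108.88
CR = 251300.4 / 89108.88 = 2.82015 mpy

2.82015 mpy


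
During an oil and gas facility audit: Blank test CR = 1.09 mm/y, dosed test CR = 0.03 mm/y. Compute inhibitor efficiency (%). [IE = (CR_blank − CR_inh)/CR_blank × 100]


Apply the inhibitor-efficiency definition: IE = (CR_blank − CR_inh)/CR_blank × 100
IE = (1.09 − 0.03) / 1.09 × 100
IE = 1.06 / 1.09 × 100 = 97.2 %

97.2 %


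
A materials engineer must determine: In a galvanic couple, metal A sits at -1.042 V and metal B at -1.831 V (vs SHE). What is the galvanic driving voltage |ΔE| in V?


Driving voltage is the absolute potential difference.
|ΔE| = |-1.042 − (-1.831)| = 0.789 V

0.789 V


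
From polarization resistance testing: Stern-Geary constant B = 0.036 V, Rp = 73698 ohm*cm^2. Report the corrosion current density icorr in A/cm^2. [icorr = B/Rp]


Apply the Stern-Geary relation: icorr = B / Rp
icorr = 0.036 / 73698 = 4.885×10^-7 A/cm^2

4.885×10^-7 A/cm^2


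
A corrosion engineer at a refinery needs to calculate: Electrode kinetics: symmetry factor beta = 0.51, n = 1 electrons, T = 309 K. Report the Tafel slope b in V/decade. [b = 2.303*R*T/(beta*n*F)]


Apply the Tafel slope relation: b = 2.303*R*T/(beta*n*F)
Numerator: 2.303 * 8.314 * 309 = 5916.47
Denominator: 0.51 * 1 * 96485 = 49207.35
b = 5916.47 / 49207.35 = 0.1202 V/decade

0.1202 V/decade


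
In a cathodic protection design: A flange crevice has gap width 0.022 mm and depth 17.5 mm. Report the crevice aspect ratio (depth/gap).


Aspect ratio = depth / gap
Ratio = 17.5 / 0.022 = 795.5

795.5


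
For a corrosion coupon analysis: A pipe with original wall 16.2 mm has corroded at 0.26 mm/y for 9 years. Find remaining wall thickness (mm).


Remaining wall = original − CR × time
t = 16.2 − 0.26*9 = 16.2 − 2.34 = 13.86 mm

13.86 mm


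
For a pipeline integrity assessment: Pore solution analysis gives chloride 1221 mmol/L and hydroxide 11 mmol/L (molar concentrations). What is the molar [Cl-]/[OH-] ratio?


Threshold parameter = [Cl-] / [OH-] (molar basis; both in mmol/L, so units cancel)
Ratio = 1221 / 11 = 111.0

111.0


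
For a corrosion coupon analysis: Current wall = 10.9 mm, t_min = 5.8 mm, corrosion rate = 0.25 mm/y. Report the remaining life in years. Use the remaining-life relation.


Apply the remaining-life relation: RL = (t_current − t_min) / CR
RL = (10.9 − 5.8) / 0.25 = 5.1 / 0.25 = 20.4 years

20.4 years


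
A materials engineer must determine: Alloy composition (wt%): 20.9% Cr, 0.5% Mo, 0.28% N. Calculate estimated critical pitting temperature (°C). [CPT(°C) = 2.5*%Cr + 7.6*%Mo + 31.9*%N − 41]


Apply the ASTM G48 empirical CPT estimate: CPT(°C) = 2.5*%Cr + 7.6*%Mo + 31.9*%N − 41
2.5*20.9 = 52.25; 7.6*0.5 = 3.8; 31.9*0.28 = 8.932
CPT = 52.25 + 3.8 + 8.932 − 41 = 23.982 °C
Rounded to 0.1 °C: CPT ≈ 24.0 °C

24.0 °C


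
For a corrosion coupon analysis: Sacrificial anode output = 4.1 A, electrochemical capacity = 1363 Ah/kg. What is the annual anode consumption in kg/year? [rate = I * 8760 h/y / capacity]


Annual consumption = current * hours per year / capacity
Rate = 4.1 * 8760 / 1363 = 26.4 kg/year

26.4 kg/year


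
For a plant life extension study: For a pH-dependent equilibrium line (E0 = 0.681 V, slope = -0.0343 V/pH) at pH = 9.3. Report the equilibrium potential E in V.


Apply the Pourbaix line equation: E = E0 + slope*pH
E = 0.681 + (-0.0343)*9.3 = 0.681 + (-0.31899) = 0.36201 V
Rounded to 3 decimal places: E = 0.362 V

0.362 V


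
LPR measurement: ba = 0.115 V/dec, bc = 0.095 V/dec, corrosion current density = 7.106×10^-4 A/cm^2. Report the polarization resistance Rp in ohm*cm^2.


Apply the Stern-Geary equation: Rp = ba*bc / (2.303*icorr*(ba+bc))
ba*bc = 0.115*0.095 = 0.010925
ba+bc = 0.21; 2.303*icorr*(ba+bc) = 2.303*7.106×10^-4*0.21 = 3.4366748×10^-4
Rp = 0.010925 / 3.4366748×10^-4 = 31.79 ohm*cm^2

31.79 ohm*cm^2


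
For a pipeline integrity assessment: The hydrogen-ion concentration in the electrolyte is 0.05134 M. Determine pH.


pH = −log10[H+]
pH = −log10(0.05134) = 1.29

1.29


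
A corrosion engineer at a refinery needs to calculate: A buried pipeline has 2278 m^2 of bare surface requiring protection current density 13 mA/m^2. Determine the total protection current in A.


I = area * current density, then convert mA → A (÷1000)
I = 2278 * 13 / 1000 = 29.61 A

29.61 A


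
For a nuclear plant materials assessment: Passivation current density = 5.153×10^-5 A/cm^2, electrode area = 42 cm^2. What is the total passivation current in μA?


I = i_pass * A, then convert A → μA (×10^6)
I = 5.153×10^-5 * 42 * 10^6 = 2164.26 μA

2164.26 μA


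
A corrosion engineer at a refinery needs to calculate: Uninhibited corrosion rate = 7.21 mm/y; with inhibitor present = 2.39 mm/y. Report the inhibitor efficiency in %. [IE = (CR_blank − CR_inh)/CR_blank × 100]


Apply the inhibitor-efficiency definition: IE = (CR_blank − CR_inh)/CR_blank × 100
IE = (7.21 − 2.39) / 7.21 × 100
IE = 4.82 / 7.21 × 100 = 66.9 %

66.9 %


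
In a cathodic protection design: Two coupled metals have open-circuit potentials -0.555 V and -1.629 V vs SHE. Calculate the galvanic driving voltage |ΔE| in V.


Driving voltage is the absolute potential difference.
|ΔE| = |-0.555 − (-1.629)| = 1.074 V

1.074 V


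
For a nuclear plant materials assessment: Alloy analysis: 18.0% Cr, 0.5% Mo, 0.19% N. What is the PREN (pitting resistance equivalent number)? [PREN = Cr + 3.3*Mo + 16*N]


Apply the PREN formula: PREN = Cr + 3.3*Mo + 16*N
PREN = 18.0 + 3.3*0.5 + 16*0.19
PREN = 18.0 + 1.65 + 3.04 = 22.69

22.69


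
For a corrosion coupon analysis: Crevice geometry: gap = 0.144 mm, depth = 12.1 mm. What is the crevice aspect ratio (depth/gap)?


Aspect ratio = depth / gap
Ratio = 12.1 / 0.144 = 84.0

84.0


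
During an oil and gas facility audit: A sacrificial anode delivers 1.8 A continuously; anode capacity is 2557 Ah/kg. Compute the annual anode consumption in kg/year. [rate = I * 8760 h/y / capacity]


Annual consumption = current * hours per year / capacity
Rate = 1.8 * 8760 / 2557 = 6.2 kg/year

6.2 kg/year


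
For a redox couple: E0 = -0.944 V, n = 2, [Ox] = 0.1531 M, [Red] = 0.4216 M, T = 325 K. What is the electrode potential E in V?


Apply the Nernst equation: E = E0 + (RT/nF)*ln([Ox]/[Red])
Step 1: RT/nF = 8.314*325/(2*96485) = 0.01400244 V
Step 2: [Ox]/[Red] = 0.1531/0.4216 = 0.36314
Step 3: ln(0.36314) = -1.012967
Step 4: correction = 0.01400244 * -1.012967 = -0.0142 V
E = -0.944 + -0.0142 = -0.9582 V

-0.9582 V


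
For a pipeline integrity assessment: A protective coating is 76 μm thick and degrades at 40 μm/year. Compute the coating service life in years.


Service life = thickness / degradation rate
Life = 76 / 40 = 1.9 years

1.9 years


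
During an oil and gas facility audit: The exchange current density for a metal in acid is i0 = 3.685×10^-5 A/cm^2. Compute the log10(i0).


i0 = 3.685×10^-5 A/cm^2
log10(i0) = -4.434

-4.434


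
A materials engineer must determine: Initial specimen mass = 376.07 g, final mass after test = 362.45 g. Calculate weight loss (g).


Weight loss = initial − final
WL = 376.07 − 362.45 = 13.62 g

13.62 g


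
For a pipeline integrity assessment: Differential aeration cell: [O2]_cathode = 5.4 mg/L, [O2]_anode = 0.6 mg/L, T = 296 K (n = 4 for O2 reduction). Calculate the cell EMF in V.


Apply the Nernst concentration-cell relation: E = (RT/nF)*ln(C_cathode/C_anode)
RT/nF = 8.314*296/(4*96485) = 0.00637649 V
ln(5.4/0.6) = 2.19722
E = 0.00637649 * 2.19722 = 0.01401 V

0.01401 V


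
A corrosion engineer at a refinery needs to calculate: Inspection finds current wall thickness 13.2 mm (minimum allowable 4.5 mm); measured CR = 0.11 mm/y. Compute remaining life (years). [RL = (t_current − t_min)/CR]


Apply the remaining-life relation: RL = (t_current − t_min) / CR
RL = (13.2 − 4.5) / 0.11 = 8.7 / 0.11 = 79.1 years

79.1 years


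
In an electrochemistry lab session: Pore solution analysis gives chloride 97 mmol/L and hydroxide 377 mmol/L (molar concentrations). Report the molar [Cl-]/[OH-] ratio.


Threshold parameter = [Cl-] / [OH-] (molar basis; both in mmol/L, so units cancel)
Ratio = 97 / 377 = 0.26

0.26


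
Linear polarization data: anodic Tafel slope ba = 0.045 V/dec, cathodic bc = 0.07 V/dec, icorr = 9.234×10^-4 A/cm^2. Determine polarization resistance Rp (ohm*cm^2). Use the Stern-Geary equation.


Apply the Stern-Geary equation: Rp = ba*bc / (2.303*icorr*(ba+bc))
ba*bc = 0.045*0.07 = 0.00315
ba+bc = 0.115; 2.303*icorr*(ba+bc) = 2.303*9.234×10^-4*0.115 = 2.4455787×10^-4
Rp = 0.00315 / 2.4455787×10^-4 = 12.88 ohm*cm^2

12.88 ohm*cm^2


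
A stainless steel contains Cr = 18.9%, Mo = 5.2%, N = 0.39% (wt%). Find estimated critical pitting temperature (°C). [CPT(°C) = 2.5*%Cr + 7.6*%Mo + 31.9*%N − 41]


Apply the ASTM G48 empirical CPT estimate: CPT(°C) = 2.5*%Cr + 7.6*%Mo + 31.9*%N − 41
2.5*18.9 = 47.25; 7.6*5.2 = 39.52; 31.9*0.39 = 12.441
CPT = 47.25 + 39.52 + 12.441 − 41 = 58.211 °C
Rounded to 0.1 °C: CPT ≈ 58.2 °C

58.2 °C


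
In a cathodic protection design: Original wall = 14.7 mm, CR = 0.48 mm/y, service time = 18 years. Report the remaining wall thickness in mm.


Remaining wall = original − CR × time
t = 14.7 − 0.48*18 = 14.7 − 8.64 = 6.06 mm

6.06 mm


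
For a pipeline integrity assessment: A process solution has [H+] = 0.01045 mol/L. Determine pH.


pH = −log10[H+]
pH = −log10(0.01045) = 1.98

1.98


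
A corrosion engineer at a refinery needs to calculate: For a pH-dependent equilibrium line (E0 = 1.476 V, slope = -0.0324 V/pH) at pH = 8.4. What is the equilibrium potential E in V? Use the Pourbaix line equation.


Apply the Pourbaix line equation: E = E0 + slope*pH
E = 1.476 + (-0.0324)*8.4 = 1.476 + (-0.27216) = 1.20384 V
Rounded to 4 decimal places: E = 1.2038 V

1.2038 V


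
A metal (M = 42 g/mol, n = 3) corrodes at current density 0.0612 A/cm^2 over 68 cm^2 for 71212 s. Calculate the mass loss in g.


Apply Faraday's law: m = i*A*t*M / (n*F)
Total charge passed Q = i*A*t = 0.0612*68*71212 = 296355.8592 C
m = Q*M/(n*F) = 296355.8592*42/(3*96485) = 43.0013 g

43.0013 g


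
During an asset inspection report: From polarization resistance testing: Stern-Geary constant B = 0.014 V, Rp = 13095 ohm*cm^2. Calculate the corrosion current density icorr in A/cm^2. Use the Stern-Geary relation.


Apply the Stern-Geary relation: icorr = B / Rp
icorr = 0.014 / 13095 = 1.069×10^-6 A/cm^2

1.069×10^-6 A/cm^2


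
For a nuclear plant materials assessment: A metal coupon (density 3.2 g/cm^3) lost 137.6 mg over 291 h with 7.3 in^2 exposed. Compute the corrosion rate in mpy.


Apply the mpy weight-loss relation: CR = 534 * W / (D * A * T)
Numerator: 534 * 137.6 = 73478.4
Denominator: 3.2 * 7.3 * 291 = 6797.76
CR = 73478.4 / 6797.76 = 10.80921 mpy

10.80921 mpy


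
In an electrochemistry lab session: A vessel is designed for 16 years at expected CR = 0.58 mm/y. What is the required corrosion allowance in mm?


Corrosion allowance = CR × design life
CA = 0.58 * 16 = 9.28 mm

9.28 mm


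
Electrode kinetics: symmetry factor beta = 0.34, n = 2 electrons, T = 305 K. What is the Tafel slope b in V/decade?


Apply the Tafel slope relation: b = 2.303*R*T/(beta*n*F)
Numerator: 2.303 * 8.314 * 305 = 5839.88
Denominator: 0.34 * 2 * 96485 = 65609.8
b = 5839.88 / 65609.8 = 0.089 V/decade

0.089 V/decade


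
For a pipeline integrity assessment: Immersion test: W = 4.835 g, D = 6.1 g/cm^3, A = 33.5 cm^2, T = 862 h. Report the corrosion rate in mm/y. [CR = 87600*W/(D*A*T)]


Apply the mm/y weight-loss relation: CR = 87600 * W / (D * A * T)
Numerator: 87600 * 4.835 = 423546.0
Denominator: 6.1 * 33.5 * 862 = 176149.7
CR = 423546.0 / 176149.7 = 2.4045 mm/y

2.4045 mm/y


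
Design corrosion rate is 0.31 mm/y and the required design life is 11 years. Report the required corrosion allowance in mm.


Corrosion allowance = CR × design life
CA = 0.31 * 11 = 3.41 mm

3.41 mm


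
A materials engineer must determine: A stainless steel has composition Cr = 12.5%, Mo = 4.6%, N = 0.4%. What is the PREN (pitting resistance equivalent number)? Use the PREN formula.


Apply the PREN formula: PREN = Cr + 3.3*Mo + 16*N
PREN = 12.5 + 3.3*4.6 + 16*0.4
PREN = 12.5 + 15.18 + 6.4 = 34.08

34.08


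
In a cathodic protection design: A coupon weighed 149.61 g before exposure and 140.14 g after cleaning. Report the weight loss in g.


Weight loss = initial − final
WL = 149.61 − 140.14 = 9.47 g

9.47 g


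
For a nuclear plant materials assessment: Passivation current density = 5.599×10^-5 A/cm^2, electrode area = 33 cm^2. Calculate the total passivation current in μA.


I = i_pass * A, then convert A → μA (×10^6)
I = 5.599×10^-5 * 33 * 10^6 = 1847.67 μA

1847.67 μA


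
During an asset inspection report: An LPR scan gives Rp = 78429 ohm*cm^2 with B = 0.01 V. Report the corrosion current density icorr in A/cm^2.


Apply the Stern-Geary relation: icorr = B / Rp
icorr = 0.01 / 78429 = 1.275×10^-7 A/cm^2

1.275×10^-7 A/cm^2


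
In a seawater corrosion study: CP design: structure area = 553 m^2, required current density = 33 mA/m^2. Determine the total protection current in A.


I = area * current density, then convert mA → A (÷1000)
I = 553 * 33 / 1000 = 18.25 A

18.25 A


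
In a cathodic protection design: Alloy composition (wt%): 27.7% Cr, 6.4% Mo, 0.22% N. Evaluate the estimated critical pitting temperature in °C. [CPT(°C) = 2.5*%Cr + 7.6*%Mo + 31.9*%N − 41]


Apply the ASTM G48 empirical CPT estimate: CPT(°C) = 2.5*%Cr + 7.6*%Mo + 31.9*%N − 41
2.5*27.7 = 69.25; 7.6*6.4 = 48.64; 31.9*0.22 = 7.018
CPT = 69.25 + 48.64 + 7.018 − 41 = 83.908 °C
Rounded to 0.1 °C: CPT ≈ 83.9 °C

83.9 °C


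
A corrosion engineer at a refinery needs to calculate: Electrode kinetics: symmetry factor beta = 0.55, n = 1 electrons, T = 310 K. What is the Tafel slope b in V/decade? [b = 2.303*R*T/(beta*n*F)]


Apply the Tafel slope relation: b = 2.303*R*T/(beta*n*F)
Numerator: 2.303 * 8.314 * 310 = 5935.61
Denominator: 0.55 * 1 * 96485 = 53066.75
b = 5935.61 / 53066.75 = 0.112 V/decade

0.112 V/decade


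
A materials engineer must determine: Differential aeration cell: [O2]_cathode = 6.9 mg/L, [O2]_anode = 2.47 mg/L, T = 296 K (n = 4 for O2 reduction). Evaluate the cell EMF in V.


Apply the Nernst concentration-cell relation: E = (RT/nF)*ln(C_cathode/C_anode)
RT/nF = 8.314*296/(4*96485) = 0.00637649 V
ln(6.9/2.47) = 1.0273
E = 0.00637649 * 1.0273 = 0.00655 V

0.00655 V


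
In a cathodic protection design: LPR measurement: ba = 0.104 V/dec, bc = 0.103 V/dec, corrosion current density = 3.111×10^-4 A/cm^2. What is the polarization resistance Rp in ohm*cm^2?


Apply the Stern-Geary equation: Rp = ba*bc / (2.303*icorr*(ba+bc))
ba*bc = 0.104*0.103 = 0.010712
ba+bc = 0.207; 2.303*icorr*(ba+bc) = 2.303*3.111×10^-4*0.207 = 1.483079×10^-4
Rp = 0.010712 / 1.483079×10^-4 = 72.2 ohm*cm^2

72.2 ohm*cm^2


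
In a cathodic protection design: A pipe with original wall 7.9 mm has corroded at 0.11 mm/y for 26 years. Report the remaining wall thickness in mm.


Remaining wall = original − CR × time
t = 7.9 − 0.11*26 = 7.9 − 2.86 = 5.04 mm

5.04 mm


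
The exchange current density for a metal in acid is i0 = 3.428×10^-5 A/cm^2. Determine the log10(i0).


i0 = 3.428×10^-5 A/cm^2
log10(i0) = -4.465

-4.465


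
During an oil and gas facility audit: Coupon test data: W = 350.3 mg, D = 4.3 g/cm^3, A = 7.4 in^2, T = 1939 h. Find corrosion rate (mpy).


Apply the mpy weight-loss relation: CR = 534 * W / (D * A * T)
Numerator: 534 * 350.3 = 187060.2
Denominator: 4.3 * 7.4 * 1939 = 61698.98
CR = 187060.2 / 61698.98 = 3.032 mpy

3.032 mpy


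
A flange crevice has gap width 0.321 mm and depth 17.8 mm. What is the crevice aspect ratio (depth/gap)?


Aspect ratio = depth / gap
Ratio = 17.8 / 0.321 = 55.5

55.5


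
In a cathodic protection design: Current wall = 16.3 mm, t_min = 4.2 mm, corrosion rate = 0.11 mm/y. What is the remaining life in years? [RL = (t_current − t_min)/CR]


Apply the remaining-life relation: RL = (t_current − t_min) / CR
RL = (16.3 − 4.2) / 0.11 = 12.1 / 0.11 = 110.0 years

110.0 years


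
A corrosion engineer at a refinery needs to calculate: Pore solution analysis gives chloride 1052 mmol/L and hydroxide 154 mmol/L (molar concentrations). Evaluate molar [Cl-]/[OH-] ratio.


Threshold parameter = [Cl-] / [OH-] (molar basis; both in mmol/L, so units cancel)
Ratio = 1052 / 154 = 6.83

6.83


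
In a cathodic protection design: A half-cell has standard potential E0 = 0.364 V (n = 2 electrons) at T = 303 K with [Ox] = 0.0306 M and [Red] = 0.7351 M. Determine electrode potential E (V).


Apply the Nernst equation: E = E0 + (RT/nF)*ln([Ox]/[Red])
Step 1: RT/nF = 8.314*303/(2*96485) = 0.01305458 V
Step 2: [Ox]/[Red] = 0.0306/0.7351 = 0.041627
Step 3: ln(0.041627) = -3.179006
Step 4: correction = 0.01305458 * -3.179006 = -0.0415 V
E = 0.364 + -0.0415 = 0.3225 V

0.3225 V


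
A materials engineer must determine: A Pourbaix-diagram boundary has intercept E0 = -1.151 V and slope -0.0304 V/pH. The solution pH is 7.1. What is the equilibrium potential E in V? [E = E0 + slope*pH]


Apply the Pourbaix line equation: E = E0 + slope*pH
E = -1.151 + (-0.0304)*7.1 = -1.151 + (-0.21584) = -1.36684 V
Rounded to 3 decimal places: E = -1.367 V

-1.367 V


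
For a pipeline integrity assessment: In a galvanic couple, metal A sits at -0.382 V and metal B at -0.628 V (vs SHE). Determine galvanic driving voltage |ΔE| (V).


Driving voltage is the absolute potential difference.
|ΔE| = |-0.382 − (-0.628)| = 0.246 V

0.246 V


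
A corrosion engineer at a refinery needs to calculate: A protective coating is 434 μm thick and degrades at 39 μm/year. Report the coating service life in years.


Service life = thickness / degradation rate
Life = 434 / 39 = 11.1 years

11.1 years


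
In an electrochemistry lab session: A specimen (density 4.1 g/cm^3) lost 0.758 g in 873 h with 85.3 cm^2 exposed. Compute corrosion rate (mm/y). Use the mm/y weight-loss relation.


Apply the mm/y weight-loss relation: CR = 87600 * W / (D * A * T)
Numerator: 87600 * 0.758 = 66400.8
Denominator: 4.1 * 85.3 * 873 = 305314.29
CR = 66400.8 / 305314.29 = 0.217483 mm/y

0.217483 mm/y


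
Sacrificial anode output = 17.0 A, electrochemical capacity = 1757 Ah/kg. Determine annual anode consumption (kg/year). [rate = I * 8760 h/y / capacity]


Annual consumption = current * hours per year / capacity
Rate = 17.0 * 8760 / 1757 = 84.8 kg/year

84.8 kg/year


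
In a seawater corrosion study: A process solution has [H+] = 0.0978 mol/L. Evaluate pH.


pH = −log10[H+]
pH = −log10(0.0978) = 1.01

1.01


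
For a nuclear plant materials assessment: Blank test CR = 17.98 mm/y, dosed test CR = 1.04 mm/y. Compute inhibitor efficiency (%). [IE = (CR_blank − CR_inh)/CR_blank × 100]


Apply the inhibitor-efficiency definition: IE = (CR_blank − CR_inh)/CR_blank × 100
IE = (17.98 − 1.04) / 17.98 × 100
IE = 16.94 / 17.98 × 100 = 94.2 %

94.2 %


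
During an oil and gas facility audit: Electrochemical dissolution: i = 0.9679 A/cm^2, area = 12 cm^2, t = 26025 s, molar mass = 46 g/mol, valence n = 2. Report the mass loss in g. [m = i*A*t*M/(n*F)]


Apply Faraday's law: m = i*A*t*M / (n*F)
Total charge passed Q = i*A*t = 0.9679*12*26025 = 302275.17 C
m = Q*M/(n*F) = 302275.17*46/(2*96485) = 72.056 g

72.056 g


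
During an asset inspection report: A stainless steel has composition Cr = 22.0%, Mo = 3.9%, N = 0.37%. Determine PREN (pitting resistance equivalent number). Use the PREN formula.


Apply the PREN formula: PREN = Cr + 3.3*Mo + 16*N
PREN = 22.0 + 3.3*3.9 + 16*0.37
PREN = 22.0 + 12.87 + 5.92 = 40.79

40.79


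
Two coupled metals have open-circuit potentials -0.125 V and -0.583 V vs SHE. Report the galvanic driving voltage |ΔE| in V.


Driving voltage is the absolute potential difference.
|ΔE| = |-0.125 − (-0.583)| = 0.458 V

0.458 V


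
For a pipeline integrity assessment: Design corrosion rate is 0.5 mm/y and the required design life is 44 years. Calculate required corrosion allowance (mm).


Corrosion allowance = CR × design life
CA = 0.5 * 44 = 22.0 mm

22.0 mm


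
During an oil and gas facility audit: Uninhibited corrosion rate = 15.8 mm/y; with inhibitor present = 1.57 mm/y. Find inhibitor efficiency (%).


Apply the inhibitor-efficiency definition: IE = (CR_blank − CR_inh)/CR_blank × 100
IE = (15.8 − 1.57) / 15.8 × 100
IE = 14.23 / 15.8 × 100 = 90.1 %

90.1 %


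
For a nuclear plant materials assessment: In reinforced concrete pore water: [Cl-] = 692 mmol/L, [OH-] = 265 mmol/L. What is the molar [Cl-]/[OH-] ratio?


Threshold parameter = [Cl-] / [OH-] (molar basis; both in mmol/L, so units cancel)
Ratio = 692 / 265 = 2.61

2.61


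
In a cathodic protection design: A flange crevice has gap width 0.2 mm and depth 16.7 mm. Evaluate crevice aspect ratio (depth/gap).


Aspect ratio = depth / gap
Ratio = 16.7 / 0.2 = 83.5

83.5


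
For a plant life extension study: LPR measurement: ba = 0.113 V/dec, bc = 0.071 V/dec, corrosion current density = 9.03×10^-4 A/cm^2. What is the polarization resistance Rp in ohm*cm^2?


Apply the Stern-Geary equation: Rp = ba*bc / (2.303*icorr*(ba+bc))
ba*bc = 0.113*0.071 = 0.008023
ba+bc = 0.184; 2.303*icorr*(ba+bc) = 2.303*9.03×10^-4*0.184 = 3.8264806×10^-4
Rp = 0.008023 / 3.8264806×10^-4 = 21.0 ohm*cm^2

21.0 ohm*cm^2


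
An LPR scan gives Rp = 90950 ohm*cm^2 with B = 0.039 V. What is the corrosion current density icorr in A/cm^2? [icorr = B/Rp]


Apply the Stern-Geary relation: icorr = B / Rp
icorr = 0.039 / 90950 = 4.288×10^-7 A/cm^2

4.288×10^-7 A/cm^2


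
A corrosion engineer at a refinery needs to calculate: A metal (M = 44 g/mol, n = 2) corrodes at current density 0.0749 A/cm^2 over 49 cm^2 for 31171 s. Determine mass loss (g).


Apply Faraday's law: m = i*A*t*M / (n*F)
Total charge passed Q = i*A*t = 0.0749*49*31171 = 114400.6871 C
m = Q*M/(n*F) = 114400.6871*44/(2*96485) = 26.085 g

26.085 g


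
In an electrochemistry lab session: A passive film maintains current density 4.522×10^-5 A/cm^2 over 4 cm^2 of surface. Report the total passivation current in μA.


I = i_pass * A, then convert A → μA (×10^6)
I = 4.522×10^-5 * 4 * 10^6 = 180.88 μA

180.88 μA


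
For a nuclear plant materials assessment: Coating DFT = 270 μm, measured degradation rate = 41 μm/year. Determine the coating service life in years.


Service life = thickness / degradation rate
Life = 270 / 41 = 6.6 years

6.6 years


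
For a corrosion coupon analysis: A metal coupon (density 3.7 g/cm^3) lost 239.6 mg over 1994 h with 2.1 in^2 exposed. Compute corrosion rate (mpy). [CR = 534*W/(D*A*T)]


Apply the mpy weight-loss relation: CR = 534 * W / (D * A * T)
Numerator: 534 * 239.6 = 127946.4
Denominator: 3.7 * 2.1 * 1994 = 15493.38
CR = 127946.4 / 15493.38 = 8.258 mpy

8.258 mpy


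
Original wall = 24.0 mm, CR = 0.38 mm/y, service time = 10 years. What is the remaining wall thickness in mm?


Remaining wall = original − CR × time
t = 24.0 − 0.38*10 = 24.0 − 3.8 = 20.2 mm

20.2 mm


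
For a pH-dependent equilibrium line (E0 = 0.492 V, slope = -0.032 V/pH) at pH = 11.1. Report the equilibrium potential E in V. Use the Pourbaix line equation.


Apply the Pourbaix line equation: E = E0 + slope*pH
E = 0.492 + (-0.032)*11.1 = 0.492 + (-0.3552) = 0.1368 V
Rounded to 3 decimal places: E = 0.137 V

0.137 V


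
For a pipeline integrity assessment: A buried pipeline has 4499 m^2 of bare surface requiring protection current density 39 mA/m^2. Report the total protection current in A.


I = area * current density, then convert mA → A (÷1000)
I = 4499 * 39 / 1000 = 175.46 A

175.46 A


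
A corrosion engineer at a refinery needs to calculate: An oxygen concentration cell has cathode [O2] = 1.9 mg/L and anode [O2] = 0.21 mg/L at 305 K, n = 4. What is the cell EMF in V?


Apply the Nernst concentration-cell relation: E = (RT/nF)*ln(C_cathode/C_anode)
RT/nF = 8.314*305/(4*96485) = 0.00657037 V
ln(1.9/0.21) = 2.2025
E = 0.00657037 * 2.2025 = 0.01447 V

0.01447 V


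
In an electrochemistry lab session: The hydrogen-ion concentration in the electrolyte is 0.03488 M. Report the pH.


pH = −log10[H+]
pH = −log10(0.03488) = 1.46

1.46


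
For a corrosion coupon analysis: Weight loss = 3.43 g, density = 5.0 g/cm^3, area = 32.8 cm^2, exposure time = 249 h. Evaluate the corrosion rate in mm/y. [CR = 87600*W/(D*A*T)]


Apply the mm/y weight-loss relation: CR = 87600 * W / (D * A * T)
Numerator: 87600 * 3.43 = 300468.0
Denominator: 5.0 * 32.8 * 249 = 40836.0
CR = 300468.0 / 40836.0 = 7.35792 mm/y

7.35792 mm/y


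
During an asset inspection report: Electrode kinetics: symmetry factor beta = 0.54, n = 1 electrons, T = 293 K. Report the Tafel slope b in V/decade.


Apply the Tafel slope relation: b = 2.303*R*T/(beta*n*F)
Numerator: 2.303 * 8.314 * 293 = 5610.11
Denominator: 0.54 * 1 * 96485 = 52101.9
b = 5610.11 / 52101.9 = 0.1077 V/decade

0.1077 V/decade


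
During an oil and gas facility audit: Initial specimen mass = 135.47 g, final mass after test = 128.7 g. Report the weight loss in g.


Weight loss = initial − final
WL = 135.47 − 128.7 = 6.77 g

6.77 g


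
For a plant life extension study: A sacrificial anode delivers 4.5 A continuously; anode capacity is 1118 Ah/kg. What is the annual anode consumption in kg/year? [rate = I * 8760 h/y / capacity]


Annual consumption = current * hours per year / capacity
Rate = 4.5 * 8760 / 1118 = 35.3 kg/year

35.3 kg/year


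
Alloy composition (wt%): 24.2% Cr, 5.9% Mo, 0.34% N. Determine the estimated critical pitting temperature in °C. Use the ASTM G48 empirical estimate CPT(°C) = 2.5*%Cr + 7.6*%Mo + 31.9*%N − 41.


Apply the ASTM G48 empirical CPT estimate: CPT(°C) = 2.5*%Cr + 7.6*%Mo + 31.9*%N − 41
2.5*24.2 = 60.5; 7.6*5.9 = 44.84; 31.9*0.34 = 10.846
CPT = 60.5 + 44.84 + 10.846 − 41 = 75.186 °C
Rounded to 0.1 °C: CPT ≈ 75.2 °C

75.2 °C


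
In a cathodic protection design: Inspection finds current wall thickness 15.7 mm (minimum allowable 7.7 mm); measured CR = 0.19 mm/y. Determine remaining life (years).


Apply the remaining-life relation: RL = (t_current − t_min) / CR
RL = (15.7 − 7.7) / 0.19 = 8.0 / 0.19 = 42.1 years

42.1 years


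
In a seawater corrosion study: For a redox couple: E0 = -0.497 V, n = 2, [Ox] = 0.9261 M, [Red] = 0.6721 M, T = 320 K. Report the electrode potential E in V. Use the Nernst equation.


Apply the Nernst equation: E = E0 + (RT/nF)*ln([Ox]/[Red])
Step 1: RT/nF = 8.314*320/(2*96485) = 0.01378701 V
Step 2: [Ox]/[Red] = 0.9261/0.6721 = 1.37792
Step 3: ln(1.37792) = 0.320575
Step 4: correction = 0.01378701 * 0.320575 = 0.004 V
E = -0.497 + 0.004 = -0.493 V

-0.493 V


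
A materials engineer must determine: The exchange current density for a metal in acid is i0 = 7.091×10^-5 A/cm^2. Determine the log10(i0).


i0 = 7.091×10^-5 A/cm^2
log10(i0) = -4.149

-4.149


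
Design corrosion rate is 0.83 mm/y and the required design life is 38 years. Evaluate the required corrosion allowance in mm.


Corrosion allowance = CR × design life
CA = 0.83 * 38 = 31.54 mm

31.54 mm


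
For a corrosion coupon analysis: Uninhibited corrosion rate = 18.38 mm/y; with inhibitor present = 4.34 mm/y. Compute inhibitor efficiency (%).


Apply the inhibitor-efficiency definition: IE = (CR_blank − CR_inh)/CR_blank × 100
IE = (18.38 − 4.34) / 18.38 × 100
IE = 14.04 / 18.38 × 100 = 76.4 %

76.4 %


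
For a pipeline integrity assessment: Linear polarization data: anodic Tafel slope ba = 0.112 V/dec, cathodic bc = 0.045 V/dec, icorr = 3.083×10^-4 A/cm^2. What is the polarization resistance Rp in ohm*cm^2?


Apply the Stern-Geary equation: Rp = ba*bc / (2.303*icorr*(ba+bc))
ba*bc = 0.112*0.045 = 0.00504
ba+bc = 0.157; 2.303*icorr*(ba+bc) = 2.303*3.083×10^-4*0.157 = 1.1147234×10^-4
Rp = 0.00504 / 1.1147234×10^-4 = 45.21 ohm*cm^2

45.21 ohm*cm^2


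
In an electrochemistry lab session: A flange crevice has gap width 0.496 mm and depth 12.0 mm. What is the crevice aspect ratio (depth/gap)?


Aspect ratio = depth / gap
Ratio = 12.0 / 0.496 = 24.2

24.2


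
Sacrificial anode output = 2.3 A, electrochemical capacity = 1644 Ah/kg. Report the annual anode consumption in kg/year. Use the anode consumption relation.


Annual consumption = current * hours per year / capacity
Rate = 2.3 * 8760 / 1644 = 12.3 kg/year

12.3 kg/year
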